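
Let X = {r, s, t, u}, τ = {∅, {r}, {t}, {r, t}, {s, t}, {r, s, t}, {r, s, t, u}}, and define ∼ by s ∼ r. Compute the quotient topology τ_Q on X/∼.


X/∼ = {[r=s], [t], [u]}; |τ_Q| = 4.

Equivalence classes: [r=s], [t], [u].
Quotient map π: X → X/∼ sends r ↦ [r=s], s ↦ [r=s], t ↦ [t], u ↦ [u].
For each subset V ⊆ X/∼, compute π^{-1}(V) ⊆ X and check whether π^{-1}(V) ∈ τ. V is open in τ_Q iff π^{-1}(V) ∈ τ.
  V = {}: π^{-1}(V) = ∅ ∈ τ ✓.
  V = {[r=s]}: π^{-1}(V) = {r, s} ∉ τ ✗.
  V = {[t]}: π^{-1}(V) = {t} ∈ τ ✓.
  V = {[r=s], [t]}: π^{-1}(V) = {r, s, t} ∈ τ ✓.
  V = {[u]}: π^{-1}(V) = {u} ∉ τ ✗.
  V = {[r=s], [u]}: π^{-1}(V) = {r, s, u} ∉ τ ✗.
  V = {[t], [u]}: π^{-1}(V) = {t, u} ∉ τ ✗.
  V = {[r=s], [t], [u]}: π^{-1}(V) = {r, s, t, u} ∈ τ ✓.
Open sets in the quotient: τ_Q = {{}, {[t]}, {[r=s], [t]}, {[r=s], [t], [u]}} (4 elements).


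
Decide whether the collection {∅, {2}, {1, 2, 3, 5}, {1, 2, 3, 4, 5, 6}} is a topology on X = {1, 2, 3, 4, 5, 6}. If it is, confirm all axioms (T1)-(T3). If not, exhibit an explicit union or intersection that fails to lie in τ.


τ IS a topology on X.

Axiom (T1): ∅ ∈ τ? Yes; X ∈ τ? Yes.
Axiom (T2/T3): check pairwise unions and intersections of members of τ.
All pairwise intersections and unions checked — each lies in τ. Therefore τ satisfies (T1), (T2), (T3): it IS a topology on X.


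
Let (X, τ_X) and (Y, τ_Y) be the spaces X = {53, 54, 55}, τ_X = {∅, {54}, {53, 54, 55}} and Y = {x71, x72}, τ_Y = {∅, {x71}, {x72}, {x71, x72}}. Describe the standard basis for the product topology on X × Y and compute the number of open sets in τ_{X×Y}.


Basis B = {∅ × ∅, {54} × {x71}, {54} × {x72}, {54} × {x71, x72}, {53, 54, 55} × {x71}, {53, 54, 55} × {x72}, {53, 54, 55} × {x71, x72}}; |τ_{X×Y}| = 9.

Enumerate products U × V with U ∈ τ_X, V ∈ τ_Y (deduplicated):
  ∅ × ∅ = {} (∅)
  {54} × {x71} = {(54,x71)}
  {54} × {x72} = {(54,x72)}
  {54} × {x71, x72} = {(54,x71), (54,x72)}
  {53, 54, 55} × {x71} = {(53,x71), (54,x71), (55,x71)}
  {53, 54, 55} × {x72} = {(53,x72), (54,x72), (55,x72)}
  {53, 54, 55} × {x71, x72} = {(53,x71), (53,x72), (54,x71), (54,x72), (55,x71), (55,x72)}
These 7 distinct sets form the basis B.
Close under arbitrary unions to get τ_{X×Y}; counting gives |τ_{X×Y}| = 9.


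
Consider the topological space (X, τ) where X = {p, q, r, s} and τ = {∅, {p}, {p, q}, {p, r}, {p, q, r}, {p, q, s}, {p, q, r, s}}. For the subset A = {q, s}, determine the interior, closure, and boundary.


int(A) = ∅, cl(A) = {q, s}, ∂A = {q, s}.

Closed sets in (X, τ) are complements of opens:
  closed(X, τ) = {∅, {r}, {s}, {q, s}, {r, s}, {q, r, s}, {p, q, r, s}}.
int(A) = ⋃ {U ∈ τ : U ⊆ A}. Opens contained in A: ∅.
Taking the union of these: int(A) = ∅.
cl(A) = ⋂ {C closed : A ⊆ C}. Closed sets containing A: {q, s}, {q, r, s}, {p, q, r, s}.
Intersecting these: cl(A) = {q, s}.
∂A = cl(A) ∖ int(A) = {q, s} ∖ ∅ = {q, s}.


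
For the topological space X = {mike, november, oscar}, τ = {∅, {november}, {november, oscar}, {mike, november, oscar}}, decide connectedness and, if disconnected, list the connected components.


(X, τ) is connected.

Find clopen sets (U ∈ τ with X ∖ U ∈ τ):
  U = ∅, X ∖ U = {mike, november, oscar} — both open, so U is clopen.
  U = {mike, november, oscar}, X ∖ U = ∅ — both open, so U is clopen.
Only trivial clopens (∅ and X) exist, so (X, τ) is connected.
Compute connected components by grouping points that agree on all clopens:
  component: {mike, november, oscar}


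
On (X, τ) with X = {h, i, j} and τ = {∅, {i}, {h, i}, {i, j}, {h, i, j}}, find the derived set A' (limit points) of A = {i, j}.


A' = {h, j}

For each x ∈ X, list the open sets U ∈ τ with x ∈ U, then check whether U ∩ (A ∖ {x}) ≠ ∅ for every such U.
  x = h: opens ∋ x are {h, i}, {h, i, j}; each meets A ∖ {h}, so x IS a limit point.
  x = i: open {i} ∋ x has {i} ∩ (A ∖ {i}) = ∅, so x is NOT a limit point.
  x = j: opens ∋ x are {i, j}, {h, i, j}; each meets A ∖ {j}, so x IS a limit point.
Collecting: A' = {h, j}.


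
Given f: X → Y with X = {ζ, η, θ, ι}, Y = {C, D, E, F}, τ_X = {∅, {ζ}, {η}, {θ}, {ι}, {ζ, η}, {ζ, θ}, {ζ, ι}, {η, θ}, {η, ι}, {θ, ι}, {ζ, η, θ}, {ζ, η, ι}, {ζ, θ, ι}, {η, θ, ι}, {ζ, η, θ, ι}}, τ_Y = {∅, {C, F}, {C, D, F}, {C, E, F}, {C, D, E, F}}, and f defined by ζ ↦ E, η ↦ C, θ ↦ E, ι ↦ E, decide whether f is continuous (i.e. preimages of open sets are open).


f IS continuous.

Compute f^{-1}(U) for each U ∈ τ_Y:
  U = ∅: f^{-1}(U) = ∅ ∈ τ_X ✓.
  U = {C, F}: f^{-1}(U) = {η} ∈ τ_X ✓.
  U = {C, D, F}: f^{-1}(U) = {η} ∈ τ_X ✓.
  U = {C, E, F}: f^{-1}(U) = {ζ, η, θ, ι} ∈ τ_X ✓.
  U = {C, D, E, F}: f^{-1}(U) = {ζ, η, θ, ι} ∈ τ_X ✓.
Every preimage lies in τ_X, so f IS continuous.


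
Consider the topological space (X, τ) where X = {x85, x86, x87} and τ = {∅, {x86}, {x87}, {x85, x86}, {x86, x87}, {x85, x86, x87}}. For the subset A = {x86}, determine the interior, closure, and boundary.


int(A) = {x86}, cl(A) = {x85, x86}, ∂A = {x85}.

Closed sets in (X, τ) are complements of opens:
  closed(X, τ) = {∅, {x85}, {x87}, {x85, x86}, {x85, x87}, {x85, x86, x87}}.
int(A) = ⋃ {U ∈ τ : U ⊆ A}. Opens contained in A: ∅, {x86}.
Taking the union of these: int(A) = {x86}.
cl(A) = ⋂ {C closed : A ⊆ C}. Closed sets containing A: {x85, x86}, {x85, x86, x87}.
Intersecting these: cl(A) = {x85, x86}.
∂A = cl(A) ∖ int(A) = {x85, x86} ∖ {x86} = {x85}.


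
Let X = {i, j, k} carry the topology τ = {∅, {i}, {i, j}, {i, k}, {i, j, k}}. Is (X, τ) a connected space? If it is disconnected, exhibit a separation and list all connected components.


(X, τ) is connected.

Find clopen sets (U ∈ τ with X ∖ U ∈ τ):
  U = ∅, X ∖ U = {i, j, k} — both open, so U is clopen.
  U = {i, j, k}, X ∖ U = ∅ — both open, so U is clopen.
Only trivial clopens (∅ and X) exist, so (X, τ) is connected.
Compute connected components by grouping points that agree on all clopens:
  component: {i, j, k}


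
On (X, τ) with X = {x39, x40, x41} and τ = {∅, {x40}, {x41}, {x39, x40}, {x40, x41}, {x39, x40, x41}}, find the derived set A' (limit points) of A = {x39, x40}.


A' = {x39}

For each x ∈ X, list the open sets U ∈ τ with x ∈ U, then check whether U ∩ (A ∖ {x}) ≠ ∅ for every such U.
  x = x39: opens ∋ x are {x39, x40}, {x39, x40, x41}; each meets A ∖ {x39}, so x IS a limit point.
  x = x40: open {x40} ∋ x has {x40} ∩ (A ∖ {x40}) = ∅, so x is NOT a limit point.
  x = x41: open {x41} ∋ x has {x41} ∩ (A ∖ {x41}) = ∅, so x is NOT a limit point.
Collecting: A' = {x39}.


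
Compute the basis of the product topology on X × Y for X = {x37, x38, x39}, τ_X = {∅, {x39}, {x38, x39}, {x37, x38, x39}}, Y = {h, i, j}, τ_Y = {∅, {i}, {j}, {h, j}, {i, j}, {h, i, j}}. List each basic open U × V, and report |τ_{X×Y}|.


Basis B = {∅ × ∅, {x39} × {i}, {x39} × {j}, {x38, x39} × {i}, {x38, x39} × {j}, {x39} × {h, j}, {x39} × {i, j}, {x37, x38, x39} × {i}, {x37, x38, x39} × {j}, {x39} × {h, i, j}, {x38, x39} × {h, j}, {x38, x39} × {i, j}, {x37, x38, x39} × {h, j}, {x37, x38, x39} × {i, j}, {x38, x39} × {h, i, j}, {x37, x38, x39} × {h, i, j}}; |τ_{X×Y}| = 40.

Enumerate products U × V with U ∈ τ_X, V ∈ τ_Y (deduplicated):
  ∅ × ∅ = {} (∅)
  {x39} × {i} = {(x39,i)}
  {x39} × {j} = {(x39,j)}
  {x38, x39} × {i} = {(x38,i), (x39,i)}
  {x38, x39} × {j} = {(x38,j), (x39,j)}
  {x39} × {h, j} = {(x39,h), (x39,j)}
  {x39} × {i, j} = {(x39,i), (x39,j)}
  {x37, x38, x39} × {i} = {(x37,i), (x38,i), (x39,i)}
  {x37, x38, x39} × {j} = {(x37,j), (x38,j), (x39,j)}
  {x39} × {h, i, j} = {(x39,h), (x39,i), (x39,j)}
  {x38, x39} × {h, j} = {(x38,h), (x38,j), (x39,h), (x39,j)}
  {x38, x39} × {i, j} = {(x38,i), (x38,j), (x39,i), (x39,j)}
  {x37, x38, x39} × {h, j} = {(x37,h), (x37,j), (x38,h), (x38,j), (x39,h), (x39,j)}
  {x37, x38, x39} × {i, j} = {(x37,i), (x37,j), (x38,i), (x38,j), (x39,i), (x39,j)}
  {x38, x39} × {h, i, j} = {(x38,h), (x38,i), (x38,j), (x39,h), (x39,i), (x39,j)}
  {x37, x38, x39} × {h, i, j} = {(x37,h), (x37,i), (x37,j), (x38,h), (x38,i), (x38,j), (x39,h), (x39,i), (x39,j)}
These 16 distinct sets form the basis B.
Close under arbitrary unions to get τ_{X×Y}; counting gives |τ_{X×Y}| = 40.


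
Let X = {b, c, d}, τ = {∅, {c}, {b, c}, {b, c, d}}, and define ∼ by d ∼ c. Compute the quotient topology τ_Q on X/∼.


X/∼ = {[b], [c=d]}; |τ_Q| = 2.

Equivalence classes: [b], [c=d].
Quotient map π: X → X/∼ sends b ↦ [b], c ↦ [c=d], d ↦ [c=d].
For each subset V ⊆ X/∼, compute π^{-1}(V) ⊆ X and check whether π^{-1}(V) ∈ τ. V is open in τ_Q iff π^{-1}(V) ∈ τ.
  V = {}: π^{-1}(V) = ∅ ∈ τ ✓.
  V = {[b]}: π^{-1}(V) = {b} ∉ τ ✗.
  V = {[c=d]}: π^{-1}(V) = {c, d} ∉ τ ✗.
  V = {[b], [c=d]}: π^{-1}(V) = {b, c, d} ∈ τ ✓.
Open sets in the quotient: τ_Q = {{}, {[b], [c=d]}} (2 elements).


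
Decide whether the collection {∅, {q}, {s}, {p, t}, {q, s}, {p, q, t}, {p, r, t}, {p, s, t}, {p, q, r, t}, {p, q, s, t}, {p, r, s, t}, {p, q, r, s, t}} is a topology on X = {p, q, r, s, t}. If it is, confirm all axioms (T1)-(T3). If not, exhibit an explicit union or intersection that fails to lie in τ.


τ IS a topology on X.

Axiom (T1): ∅ ∈ τ? Yes; X ∈ τ? Yes.
Axiom (T2/T3): check pairwise unions and intersections of members of τ.
All pairwise intersections and unions checked — each lies in τ. Therefore τ satisfies (T1), (T2), (T3): it IS a topology on X.


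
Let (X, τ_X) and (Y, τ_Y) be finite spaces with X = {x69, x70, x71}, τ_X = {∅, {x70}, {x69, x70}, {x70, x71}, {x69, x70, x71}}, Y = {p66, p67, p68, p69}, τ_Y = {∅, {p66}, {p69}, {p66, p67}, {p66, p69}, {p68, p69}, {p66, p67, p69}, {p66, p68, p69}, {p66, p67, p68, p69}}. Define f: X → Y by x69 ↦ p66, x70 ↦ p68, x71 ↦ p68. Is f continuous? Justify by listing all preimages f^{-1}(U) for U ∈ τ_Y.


f is NOT continuous.

Compute f^{-1}(U) for each U ∈ τ_Y:
  U = ∅: f^{-1}(U) = ∅ ∈ τ_X ✓.
  U = {p66}: f^{-1}(U) = {x69} ∉ τ_X ✗.
  U = {p69}: f^{-1}(U) = ∅ ∈ τ_X ✓.
  U = {p66, p67}: f^{-1}(U) = {x69} ∉ τ_X ✗.
  U = {p66, p69}: f^{-1}(U) = {x69} ∉ τ_X ✗.
  U = {p68, p69}: f^{-1}(U) = {x70, x71} ∈ τ_X ✓.
  U = {p66, p67, p69}: f^{-1}(U) = {x69} ∉ τ_X ✗.
  U = {p66, p68, p69}: f^{-1}(U) = {x69, x70, x71} ∈ τ_X ✓.
  U = {p66, p67, p68, p69}: f^{-1}(U) = {x69, x70, x71} ∈ τ_X ✓.
Found U = {p66} with f^{-1}(U) = {x69} not in τ_X. Therefore f is NOT continuous.


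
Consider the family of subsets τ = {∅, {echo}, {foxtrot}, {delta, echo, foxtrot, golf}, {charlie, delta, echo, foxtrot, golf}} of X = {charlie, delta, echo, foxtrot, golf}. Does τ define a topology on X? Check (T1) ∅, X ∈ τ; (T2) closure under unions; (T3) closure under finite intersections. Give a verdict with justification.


τ is NOT a topology on X.

Axiom (T1): ∅ ∈ τ? Yes; X ∈ τ? Yes.
Axiom (T2/T3): check pairwise unions and intersections of members of τ.
Counterexample for (T2): {echo} ∪ {foxtrot} = {echo, foxtrot} ∉ τ. Therefore τ is NOT a topology.


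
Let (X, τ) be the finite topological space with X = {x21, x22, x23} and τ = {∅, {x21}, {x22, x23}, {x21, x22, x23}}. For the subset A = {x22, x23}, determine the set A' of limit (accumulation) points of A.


A' = {x22, x23}

For each x ∈ X, list the open sets U ∈ τ with x ∈ U, then check whether U ∩ (A ∖ {x}) ≠ ∅ for every such U.
  x = x21: open {x21} ∋ x has {x21} ∩ (A ∖ {x21}) = ∅, so x is NOT a limit point.
  x = x22: opens ∋ x are {x22, x23}, {x21, x22, x23}; each meets A ∖ {x22}, so x IS a limit point.
  x = x23: opens ∋ x are {x22, x23}, {x21, x22, x23}; each meets A ∖ {x23}, so x IS a limit point.
Collecting: A' = {x22, x23}.


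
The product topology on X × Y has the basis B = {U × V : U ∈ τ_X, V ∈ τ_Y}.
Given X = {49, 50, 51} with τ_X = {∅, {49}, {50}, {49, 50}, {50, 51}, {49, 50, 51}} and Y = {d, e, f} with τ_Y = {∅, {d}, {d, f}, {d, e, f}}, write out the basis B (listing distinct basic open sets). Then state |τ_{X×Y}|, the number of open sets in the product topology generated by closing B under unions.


Basis B = {∅ × ∅, {49} × {d}, {50} × {d}, {49} × {d, f}, {49, 50} × {d}, {50} × {d, f}, {50, 51} × {d}, {49} × {d, e, f}, {49, 50, 51} × {d}, {50} × {d, e, f}, {49, 50} × {d, f}, {50, 51} × {d, f}, {49, 50} × {d, e, f}, {49, 50, 51} × {d, f}, {50, 51} × {d, e, f}, {49, 50, 51} × {d, e, f}}; |τ_{X×Y}| = 40.

Enumerate products U × V with U ∈ τ_X, V ∈ τ_Y (deduplicated):
  ∅ × ∅ = {} (∅)
  {49} × {d} = {(49,d)}
  {50} × {d} = {(50,d)}
  {49} × {d, f} = {(49,d), (49,f)}
  {49, 50} × {d} = {(49,d), (50,d)}
  {50} × {d, f} = {(50,d), (50,f)}
  {50, 51} × {d} = {(50,d), (51,d)}
  {49} × {d, e, f} = {(49,d), (49,e), (49,f)}
  {49, 50, 51} × {d} = {(49,d), (50,d), (51,d)}
  {50} × {d, e, f} = {(50,d), (50,e), (50,f)}
  {49, 50} × {d, f} = {(49,d), (49,f), (50,d), (50,f)}
  {50, 51} × {d, f} = {(50,d), (50,f), (51,d), (51,f)}
  {49, 50} × {d, e, f} = {(49,d), (49,e), (49,f), (50,d), (50,e), (50,f)}
  {49, 50, 51} × {d, f} = {(49,d), (49,f), (50,d), (50,f), (51,d), (51,f)}
  {50, 51} × {d, e, f} = {(50,d), (50,e), (50,f), (51,d), (51,e), (51,f)}
  {49, 50, 51} × {d, e, f} = {(49,d), (49,e), (49,f), (50,d), (50,e), (50,f), (51,d), (51,e), (51,f)}
These 16 distinct sets form the basis B.
Close under arbitrary unions to get τ_{X×Y}; counting gives |τ_{X×Y}| = 40.


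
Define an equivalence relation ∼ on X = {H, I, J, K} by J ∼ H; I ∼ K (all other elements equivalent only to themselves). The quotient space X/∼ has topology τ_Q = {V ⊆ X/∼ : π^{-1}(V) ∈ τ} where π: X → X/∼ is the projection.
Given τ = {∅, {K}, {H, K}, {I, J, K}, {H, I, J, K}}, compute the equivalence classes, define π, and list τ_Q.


X/∼ = {[H=J], [I=K]}; |τ_Q| = 2.

Equivalence classes: [H=J], [I=K].
Quotient map π: X → X/∼ sends H ↦ [H=J], I ↦ [I=K], J ↦ [H=J], K ↦ [I=K].
For each subset V ⊆ X/∼, compute π^{-1}(V) ⊆ X and check whether π^{-1}(V) ∈ τ. V is open in τ_Q iff π^{-1}(V) ∈ τ.
  V = {}: π^{-1}(V) = ∅ ∈ τ ✓.
  V = {[H=J]}: π^{-1}(V) = {H, J} ∉ τ ✗.
  V = {[I=K]}: π^{-1}(V) = {I, K} ∉ τ ✗.
  V = {[H=J], [I=K]}: π^{-1}(V) = {H, I, J, K} ∈ τ ✓.
Open sets in the quotient: τ_Q = {{}, {[H=J], [I=K]}} (2 elements).


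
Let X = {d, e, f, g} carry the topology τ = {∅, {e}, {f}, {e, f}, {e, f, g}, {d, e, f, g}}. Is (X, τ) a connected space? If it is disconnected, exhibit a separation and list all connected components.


(X, τ) is connected.

Find clopen sets (U ∈ τ with X ∖ U ∈ τ):
  U = ∅, X ∖ U = {d, e, f, g} — both open, so U is clopen.
  U = {d, e, f, g}, X ∖ U = ∅ — both open, so U is clopen.
Only trivial clopens (∅ and X) exist, so (X, τ) is connected.
Compute connected components by grouping points that agree on all clopens:
  component: {d, e, f, g}


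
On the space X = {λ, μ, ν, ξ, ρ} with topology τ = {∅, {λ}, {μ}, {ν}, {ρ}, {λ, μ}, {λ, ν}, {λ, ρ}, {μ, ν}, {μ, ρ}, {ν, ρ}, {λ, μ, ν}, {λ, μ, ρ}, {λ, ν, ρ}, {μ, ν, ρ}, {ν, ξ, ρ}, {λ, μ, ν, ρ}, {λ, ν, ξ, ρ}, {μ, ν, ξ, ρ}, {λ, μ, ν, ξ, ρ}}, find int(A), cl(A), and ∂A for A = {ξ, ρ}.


int(A) = {ρ}, cl(A) = {ξ, ρ}, ∂A = {ξ}.

Closed sets in (X, τ) are complements of opens:
  closed(X, τ) = {∅, {λ}, {μ}, {ξ}, {λ, μ}, {λ, ξ}, {μ, ξ}, {ν, ξ}, {ξ, ρ}, {λ, μ, ξ}, {λ, ν, ξ}, {λ, ξ, ρ}, {μ, ν, ξ}, {μ, ξ, ρ}, {ν, ξ, ρ}, {λ, μ, ν, ξ}, {λ, μ, ξ, ρ}, {λ, ν, ξ, ρ}, {μ, ν, ξ, ρ}, {λ, μ, ν, ξ, ρ}}.
int(A) = ⋃ {U ∈ τ : U ⊆ A}. Opens contained in A: ∅, {ρ}.
Taking the union of these: int(A) = {ρ}.
cl(A) = ⋂ {C closed : A ⊆ C}. Closed sets containing A: {ξ, ρ}, {λ, ξ, ρ}, {μ, ξ, ρ}, {ν, ξ, ρ}, {λ, μ, ξ, ρ}, {λ, ν, ξ, ρ}, {μ, ν, ξ, ρ}, {λ, μ, ν, ξ, ρ}.
Intersecting these: cl(A) = {ξ, ρ}.
∂A = cl(A) ∖ int(A) = {ξ, ρ} ∖ {ρ} = {ξ}.


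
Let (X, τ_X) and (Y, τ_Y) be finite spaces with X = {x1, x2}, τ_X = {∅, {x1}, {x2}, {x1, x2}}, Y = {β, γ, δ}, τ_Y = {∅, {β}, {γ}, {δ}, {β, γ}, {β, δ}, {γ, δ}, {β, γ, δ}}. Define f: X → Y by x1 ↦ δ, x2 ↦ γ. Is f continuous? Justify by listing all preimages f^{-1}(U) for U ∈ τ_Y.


f IS continuous.

Compute f^{-1}(U) for each U ∈ τ_Y:
  U = ∅: f^{-1}(U) = ∅ ∈ τ_X ✓.
  U = {β}: f^{-1}(U) = ∅ ∈ τ_X ✓.
  U = {γ}: f^{-1}(U) = {x2} ∈ τ_X ✓.
  U = {δ}: f^{-1}(U) = {x1} ∈ τ_X ✓.
  U = {β, γ}: f^{-1}(U) = {x2} ∈ τ_X ✓.
  U = {β, δ}: f^{-1}(U) = {x1} ∈ τ_X ✓.
  U = {γ, δ}: f^{-1}(U) = {x1, x2} ∈ τ_X ✓.
  U = {β, γ, δ}: f^{-1}(U) = {x1, x2} ∈ τ_X ✓.
Every preimage lies in τ_X, so f IS continuous.


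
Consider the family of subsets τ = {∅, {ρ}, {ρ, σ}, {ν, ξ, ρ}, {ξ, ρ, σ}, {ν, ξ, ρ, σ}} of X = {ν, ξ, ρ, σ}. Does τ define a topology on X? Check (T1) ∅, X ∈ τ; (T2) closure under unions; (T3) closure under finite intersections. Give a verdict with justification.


τ is NOT a topology on X.

Axiom (T1): ∅ ∈ τ? Yes; X ∈ τ? Yes.
Axiom (T2/T3): check pairwise unions and intersections of members of τ.
Counterexample for (T3): {ν, ξ, ρ} ∩ {ξ, ρ, σ} = {ξ, ρ} ∉ τ. Therefore τ is NOT a topology.


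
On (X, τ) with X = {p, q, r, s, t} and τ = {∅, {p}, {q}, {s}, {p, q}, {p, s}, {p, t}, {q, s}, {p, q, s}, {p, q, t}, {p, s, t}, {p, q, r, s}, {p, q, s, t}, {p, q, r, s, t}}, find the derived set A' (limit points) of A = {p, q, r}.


A' = {r, t}

For each x ∈ X, list the open sets U ∈ τ with x ∈ U, then check whether U ∩ (A ∖ {x}) ≠ ∅ for every such U.
  x = p: open {p} ∋ x has {p} ∩ (A ∖ {p}) = ∅, so x is NOT a limit point.
  x = q: open {q} ∋ x has {q} ∩ (A ∖ {q}) = ∅, so x is NOT a limit point.
  x = r: opens ∋ x are {p, q, r, s}, {p, q, r, s, t}; each meets A ∖ {r}, so x IS a limit point.
  x = s: open {s} ∋ x has {s} ∩ (A ∖ {s}) = ∅, so x is NOT a limit point.
  x = t: opens ∋ x are {p, t}, {p, q, t}, {p, s, t}, {p, q, s, t}, {p, q, r, s, t}; each meets A ∖ {t}, so x IS a limit point.
Collecting: A' = {r, t}.


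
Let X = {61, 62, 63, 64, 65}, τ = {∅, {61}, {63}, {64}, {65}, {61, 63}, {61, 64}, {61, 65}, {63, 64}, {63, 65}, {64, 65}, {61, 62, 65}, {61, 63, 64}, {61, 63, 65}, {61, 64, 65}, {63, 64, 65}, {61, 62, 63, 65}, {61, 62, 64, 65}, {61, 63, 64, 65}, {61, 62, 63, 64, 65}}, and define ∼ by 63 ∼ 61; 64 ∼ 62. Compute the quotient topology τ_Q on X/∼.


X/∼ = {[61=63], [62=64], [65]}; |τ_Q| = 5.

Equivalence classes: [61=63], [62=64], [65].
Quotient map π: X → X/∼ sends 61 ↦ [61=63], 62 ↦ [62=64], 63 ↦ [61=63], 64 ↦ [62=64], 65 ↦ [65].
For each subset V ⊆ X/∼, compute π^{-1}(V) ⊆ X and check whether π^{-1}(V) ∈ τ. V is open in τ_Q iff π^{-1}(V) ∈ τ.
  V = {}: π^{-1}(V) = ∅ ∈ τ ✓.
  V = {[61=63]}: π^{-1}(V) = {61, 63} ∈ τ ✓.
  V = {[62=64]}: π^{-1}(V) = {62, 64} ∉ τ ✗.
  V = {[61=63], [62=64]}: π^{-1}(V) = {61, 62, 63, 64} ∉ τ ✗.
  V = {[65]}: π^{-1}(V) = {65} ∈ τ ✓.
  V = {[61=63], [65]}: π^{-1}(V) = {61, 63, 65} ∈ τ ✓.
  V = {[62=64], [65]}: π^{-1}(V) = {62, 64, 65} ∉ τ ✗.
  V = {[61=63], [62=64], [65]}: π^{-1}(V) = {61, 62, 63, 64, 65} ∈ τ ✓.
Open sets in the quotient: τ_Q = {{}, {[61=63]}, {[65]}, {[61=63], [65]}, {[61=63], [62=64], [65]}} (5 elements).


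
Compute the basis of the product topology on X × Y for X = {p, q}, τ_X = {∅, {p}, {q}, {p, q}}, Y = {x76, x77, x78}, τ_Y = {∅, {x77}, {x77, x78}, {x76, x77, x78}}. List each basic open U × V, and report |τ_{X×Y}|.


Basis B = {∅ × ∅, {p} × {x77}, {q} × {x77}, {p} × {x77, x78}, {p, q} × {x77}, {q} × {x77, x78}, {p} × {x76, x77, x78}, {q} × {x76, x77, x78}, {p, q} × {x77, x78}, {p, q} × {x76, x77, x78}}; |τ_{X×Y}| = 16.

Enumerate products U × V with U ∈ τ_X, V ∈ τ_Y (deduplicated):
  ∅ × ∅ = {} (∅)
  {p} × {x77} = {(p,x77)}
  {q} × {x77} = {(q,x77)}
  {p} × {x77, x78} = {(p,x77), (p,x78)}
  {p, q} × {x77} = {(p,x77), (q,x77)}
  {q} × {x77, x78} = {(q,x77), (q,x78)}
  {p} × {x76, x77, x78} = {(p,x76), (p,x77), (p,x78)}
  {q} × {x76, x77, x78} = {(q,x76), (q,x77), (q,x78)}
  {p, q} × {x77, x78} = {(p,x77), (p,x78), (q,x77), (q,x78)}
  {p, q} × {x76, x77, x78} = {(p,x76), (p,x77), (p,x78), (q,x76), (q,x77), (q,x78)}
These 10 distinct sets form the basis B.
Close under arbitrary unions to get τ_{X×Y}; counting gives |τ_{X×Y}| = 16.


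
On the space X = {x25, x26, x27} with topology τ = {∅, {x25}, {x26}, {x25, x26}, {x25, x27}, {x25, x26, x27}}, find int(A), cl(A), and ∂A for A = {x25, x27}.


int(A) = {x25, x27}, cl(A) = {x25, x27}, ∂A = ∅.

Closed sets in (X, τ) are complements of opens:
  closed(X, τ) = {∅, {x26}, {x27}, {x25, x27}, {x26, x27}, {x25, x26, x27}}.
int(A) = ⋃ {U ∈ τ : U ⊆ A}. Opens contained in A: ∅, {x25}, {x25, x27}.
Taking the union of these: int(A) = {x25, x27}.
cl(A) = ⋂ {C closed : A ⊆ C}. Closed sets containing A: {x25, x27}, {x25, x26, x27}.
Intersecting these: cl(A) = {x25, x27}.
∂A = cl(A) ∖ int(A) = {x25, x27} ∖ {x25, x27} = ∅.


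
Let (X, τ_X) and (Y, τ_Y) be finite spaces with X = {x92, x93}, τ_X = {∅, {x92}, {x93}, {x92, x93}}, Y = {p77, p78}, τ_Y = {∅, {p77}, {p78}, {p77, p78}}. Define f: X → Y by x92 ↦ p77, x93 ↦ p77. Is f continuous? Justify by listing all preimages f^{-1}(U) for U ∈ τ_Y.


f IS continuous.

Compute f^{-1}(U) for each U ∈ τ_Y:
  U = ∅: f^{-1}(U) = ∅ ∈ τ_X ✓.
  U = {p77}: f^{-1}(U) = {x92, x93} ∈ τ_X ✓.
  U = {p78}: f^{-1}(U) = ∅ ∈ τ_X ✓.
  U = {p77, p78}: f^{-1}(U) = {x92, x93} ∈ τ_X ✓.
Every preimage lies in τ_X, so f IS continuous.


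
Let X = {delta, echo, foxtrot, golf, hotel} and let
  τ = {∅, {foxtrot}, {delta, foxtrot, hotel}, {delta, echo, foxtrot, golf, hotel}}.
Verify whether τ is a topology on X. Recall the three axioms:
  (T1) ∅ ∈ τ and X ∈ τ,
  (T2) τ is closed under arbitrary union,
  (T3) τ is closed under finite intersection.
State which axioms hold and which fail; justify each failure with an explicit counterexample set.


τ IS a topology on X.

Axiom (T1): ∅ ∈ τ? Yes; X ∈ τ? Yes.
Axiom (T2/T3): check pairwise unions and intersections of members of τ.
All pairwise intersections and unions checked — each lies in τ. Therefore τ satisfies (T1), (T2), (T3): it IS a topology on X.


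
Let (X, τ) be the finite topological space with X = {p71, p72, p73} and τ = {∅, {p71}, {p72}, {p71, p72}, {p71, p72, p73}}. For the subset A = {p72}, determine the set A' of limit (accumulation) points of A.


A' = {p73}

For each x ∈ X, list the open sets U ∈ τ with x ∈ U, then check whether U ∩ (A ∖ {x}) ≠ ∅ for every such U.
  x = p71: open {p71} ∋ x has {p71} ∩ (A ∖ {p71}) = ∅, so x is NOT a limit point.
  x = p72: open {p72} ∋ x has {p72} ∩ (A ∖ {p72}) = ∅, so x is NOT a limit point.
  x = p73: opens ∋ x are {p71, p72, p73}; each meets A ∖ {p73}, so x IS a limit point.
Collecting: A' = {p73}.


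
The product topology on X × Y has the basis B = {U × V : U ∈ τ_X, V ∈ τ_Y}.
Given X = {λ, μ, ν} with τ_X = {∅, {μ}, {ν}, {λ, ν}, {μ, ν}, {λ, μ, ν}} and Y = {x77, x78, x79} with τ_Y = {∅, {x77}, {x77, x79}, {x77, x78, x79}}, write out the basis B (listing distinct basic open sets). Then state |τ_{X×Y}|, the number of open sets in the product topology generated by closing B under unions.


Basis B = {∅ × ∅, {μ} × {x77}, {ν} × {x77}, {λ, ν} × {x77}, {μ} × {x77, x79}, {μ, ν} × {x77}, {ν} × {x77, x79}, {λ, μ, ν} × {x77}, {μ} × {x77, x78, x79}, {ν} × {x77, x78, x79}, {λ, ν} × {x77, x79}, {μ, ν} × {x77, x79}, {λ, ν} × {x77, x78, x79}, {λ, μ, ν} × {x77, x79}, {μ, ν} × {x77, x78, x79}, {λ, μ, ν} × {x77, x78, x79}}; |τ_{X×Y}| = 40.

Enumerate products U × V with U ∈ τ_X, V ∈ τ_Y (deduplicated):
  ∅ × ∅ = {} (∅)
  {μ} × {x77} = {(μ,x77)}
  {ν} × {x77} = {(ν,x77)}
  {λ, ν} × {x77} = {(λ,x77), (ν,x77)}
  {μ} × {x77, x79} = {(μ,x77), (μ,x79)}
  {μ, ν} × {x77} = {(μ,x77), (ν,x77)}
  {ν} × {x77, x79} = {(ν,x77), (ν,x79)}
  {λ, μ, ν} × {x77} = {(λ,x77), (μ,x77), (ν,x77)}
  {μ} × {x77, x78, x79} = {(μ,x77), (μ,x78), (μ,x79)}
  {ν} × {x77, x78, x79} = {(ν,x77), (ν,x78), (ν,x79)}
  {λ, ν} × {x77, x79} = {(λ,x77), (λ,x79), (ν,x77), (ν,x79)}
  {μ, ν} × {x77, x79} = {(μ,x77), (μ,x79), (ν,x77), (ν,x79)}
  {λ, ν} × {x77, x78, x79} = {(λ,x77), (λ,x78), (λ,x79), (ν,x77), (ν,x78), (ν,x79)}
  {λ, μ, ν} × {x77, x79} = {(λ,x77), (λ,x79), (μ,x77), (μ,x79), (ν,x77), (ν,x79)}
  {μ, ν} × {x77, x78, x79} = {(μ,x77), (μ,x78), (μ,x79), (ν,x77), (ν,x78), (ν,x79)}
  {λ, μ, ν} × {x77, x78, x79} = {(λ,x77), (λ,x78), (λ,x79), (μ,x77), (μ,x78), (μ,x79), (ν,x77), (ν,x78), (ν,x79)}
These 16 distinct sets form the basis B.
Close under arbitrary unions to get τ_{X×Y}; counting gives |τ_{X×Y}| = 40.


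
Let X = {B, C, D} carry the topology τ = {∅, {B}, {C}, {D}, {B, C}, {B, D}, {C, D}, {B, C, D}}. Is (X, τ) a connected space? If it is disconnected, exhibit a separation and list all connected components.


(X, τ) is disconnected; components = [{B}, {C}, {D}].

Find clopen sets (U ∈ τ with X ∖ U ∈ τ):
  U = ∅, X ∖ U = {B, C, D} — both open, so U is clopen.
  U = {B}, X ∖ U = {C, D} — both open, so U is clopen.
  U = {C}, X ∖ U = {B, D} — both open, so U is clopen.
  U = {D}, X ∖ U = {B, C} — both open, so U is clopen.
  U = {B, C}, X ∖ U = {D} — both open, so U is clopen.
  U = {B, D}, X ∖ U = {C} — both open, so U is clopen.
  U = {C, D}, X ∖ U = {B} — both open, so U is clopen.
  U = {B, C, D}, X ∖ U = ∅ — both open, so U is clopen.
Nontrivial clopen(s) exist: e.g. {C}. So (X, τ) is disconnected.
Compute connected components by grouping points that agree on all clopens:
  component: {B}
  component: {C}
  component: {D}


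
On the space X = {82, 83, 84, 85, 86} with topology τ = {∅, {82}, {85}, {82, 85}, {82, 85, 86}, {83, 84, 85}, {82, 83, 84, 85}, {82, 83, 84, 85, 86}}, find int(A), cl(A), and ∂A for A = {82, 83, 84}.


int(A) = {82}, cl(A) = {82, 83, 84, 86}, ∂A = {83, 84, 86}.

Closed sets in (X, τ) are complements of opens:
  closed(X, τ) = {∅, {86}, {82, 86}, {83, 84}, {83, 84, 86}, {82, 83, 84, 86}, {83, 84, 85, 86}, {82, 83, 84, 85, 86}}.
int(A) = ⋃ {U ∈ τ : U ⊆ A}. Opens contained in A: ∅, {82}.
Taking the union of these: int(A) = {82}.
cl(A) = ⋂ {C closed : A ⊆ C}. Closed sets containing A: {82, 83, 84, 86}, {82, 83, 84, 85, 86}.
Intersecting these: cl(A) = {82, 83, 84, 86}.
∂A = cl(A) ∖ int(A) = {82, 83, 84, 86} ∖ {82} = {83, 84, 86}.


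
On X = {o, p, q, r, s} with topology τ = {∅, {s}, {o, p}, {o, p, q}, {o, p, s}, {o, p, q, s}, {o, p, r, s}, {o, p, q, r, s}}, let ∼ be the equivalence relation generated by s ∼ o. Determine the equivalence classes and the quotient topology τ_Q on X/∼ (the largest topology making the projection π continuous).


X/∼ = {[o=s], [p], [q], [r]}; |τ_Q| = 5.

Equivalence classes: [o=s], [p], [q], [r].
Quotient map π: X → X/∼ sends o ↦ [o=s], p ↦ [p], q ↦ [q], r ↦ [r], s ↦ [o=s].
For each subset V ⊆ X/∼, compute π^{-1}(V) ⊆ X and check whether π^{-1}(V) ∈ τ. V is open in τ_Q iff π^{-1}(V) ∈ τ.
  V = {}: π^{-1}(V) = ∅ ∈ τ ✓.
  V = {[o=s]}: π^{-1}(V) = {o, s} ∉ τ ✗.
  V = {[p]}: π^{-1}(V) = {p} ∉ τ ✗.
  V = {[o=s], [p]}: π^{-1}(V) = {o, p, s} ∈ τ ✓.
  V = {[q]}: π^{-1}(V) = {q} ∉ τ ✗.
  V = {[o=s], [q]}: π^{-1}(V) = {o, q, s} ∉ τ ✗.
  V = {[p], [q]}: π^{-1}(V) = {p, q} ∉ τ ✗.
  V = {[o=s], [p], [q]}: π^{-1}(V) = {o, p, q, s} ∈ τ ✓.
  V = {[r]}: π^{-1}(V) = {r} ∉ τ ✗.
  V = {[o=s], [r]}: π^{-1}(V) = {o, r, s} ∉ τ ✗.
  V = {[p], [r]}: π^{-1}(V) = {p, r} ∉ τ ✗.
  V = {[o=s], [p], [r]}: π^{-1}(V) = {o, p, r, s} ∈ τ ✓.
  V = {[q], [r]}: π^{-1}(V) = {q, r} ∉ τ ✗.
  V = {[o=s], [q], [r]}: π^{-1}(V) = {o, q, r, s} ∉ τ ✗.
  V = {[p], [q], [r]}: π^{-1}(V) = {p, q, r} ∉ τ ✗.
  V = {[o=s], [p], [q], [r]}: π^{-1}(V) = {o, p, q, r, s} ∈ τ ✓.
Open sets in the quotient: τ_Q = {{}, {[o=s], [p]}, {[o=s], [p], [q]}, {[o=s], [p], [r]}, {[o=s], [p], [q], [r]}} (5 elements).


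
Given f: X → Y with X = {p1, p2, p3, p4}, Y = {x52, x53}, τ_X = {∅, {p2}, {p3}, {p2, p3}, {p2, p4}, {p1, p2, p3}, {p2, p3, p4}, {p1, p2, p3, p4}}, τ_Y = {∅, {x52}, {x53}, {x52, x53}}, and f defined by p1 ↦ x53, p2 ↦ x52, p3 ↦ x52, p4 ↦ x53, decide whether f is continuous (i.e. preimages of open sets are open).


f is NOT continuous.

Compute f^{-1}(U) for each U ∈ τ_Y:
  U = ∅: f^{-1}(U) = ∅ ∈ τ_X ✓.
  U = {x52}: f^{-1}(U) = {p2, p3} ∈ τ_X ✓.
  U = {x53}: f^{-1}(U) = {p1, p4} ∉ τ_X ✗.
  U = {x52, x53}: f^{-1}(U) = {p1, p2, p3, p4} ∈ τ_X ✓.
Found U = {x53} with f^{-1}(U) = {p1, p4} not in τ_X. Therefore f is NOT continuous.


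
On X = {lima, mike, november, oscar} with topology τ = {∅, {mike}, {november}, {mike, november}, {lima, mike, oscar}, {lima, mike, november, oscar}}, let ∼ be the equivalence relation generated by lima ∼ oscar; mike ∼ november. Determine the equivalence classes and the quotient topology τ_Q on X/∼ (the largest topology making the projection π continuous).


X/∼ = {[lima=oscar], [mike=november]}; |τ_Q| = 3.

Equivalence classes: [lima=oscar], [mike=november].
Quotient map π: X → X/∼ sends lima ↦ [lima=oscar], mike ↦ [mike=november], november ↦ [mike=november], oscar ↦ [lima=oscar].
For each subset V ⊆ X/∼, compute π^{-1}(V) ⊆ X and check whether π^{-1}(V) ∈ τ. V is open in τ_Q iff π^{-1}(V) ∈ τ.
  V = {}: π^{-1}(V) = ∅ ∈ τ ✓.
  V = {[lima=oscar]}: π^{-1}(V) = {lima, oscar} ∉ τ ✗.
  V = {[mike=november]}: π^{-1}(V) = {mike, november} ∈ τ ✓.
  V = {[lima=oscar], [mike=november]}: π^{-1}(V) = {lima, mike, november, oscar} ∈ τ ✓.
Open sets in the quotient: τ_Q = {{}, {[mike=november]}, {[lima=oscar], [mike=november]}} (3 elements).


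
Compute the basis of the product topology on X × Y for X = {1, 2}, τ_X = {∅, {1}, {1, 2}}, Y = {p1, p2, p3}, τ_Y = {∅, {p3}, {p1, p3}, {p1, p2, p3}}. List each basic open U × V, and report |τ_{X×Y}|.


Basis B = {∅ × ∅, {1} × {p3}, {1} × {p1, p3}, {1, 2} × {p3}, {1} × {p1, p2, p3}, {1, 2} × {p1, p3}, {1, 2} × {p1, p2, p3}}; |τ_{X×Y}| = 10.

Enumerate products U × V with U ∈ τ_X, V ∈ τ_Y (deduplicated):
  ∅ × ∅ = {} (∅)
  {1} × {p3} = {(1,p3)}
  {1} × {p1, p3} = {(1,p1), (1,p3)}
  {1, 2} × {p3} = {(1,p3), (2,p3)}
  {1} × {p1, p2, p3} = {(1,p1), (1,p2), (1,p3)}
  {1, 2} × {p1, p3} = {(1,p1), (1,p3), (2,p1), (2,p3)}
  {1, 2} × {p1, p2, p3} = {(1,p1), (1,p2), (1,p3), (2,p1), (2,p2), (2,p3)}
These 7 distinct sets form the basis B.
Close under arbitrary unions to get τ_{X×Y}; counting gives |τ_{X×Y}| = 10.


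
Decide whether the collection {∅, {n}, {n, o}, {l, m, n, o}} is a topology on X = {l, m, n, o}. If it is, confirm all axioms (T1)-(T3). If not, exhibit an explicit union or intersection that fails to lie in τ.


τ IS a topology on X.

Axiom (T1): ∅ ∈ τ? Yes; X ∈ τ? Yes.
Axiom (T2/T3): check pairwise unions and intersections of members of τ.
All pairwise intersections and unions checked — each lies in τ. Therefore τ satisfies (T1), (T2), (T3): it IS a topology on X.


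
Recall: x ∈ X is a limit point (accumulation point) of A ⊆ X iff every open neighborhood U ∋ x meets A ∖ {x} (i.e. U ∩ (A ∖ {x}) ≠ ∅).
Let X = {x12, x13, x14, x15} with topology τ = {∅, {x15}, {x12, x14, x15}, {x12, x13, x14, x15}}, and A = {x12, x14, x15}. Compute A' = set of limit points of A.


A' = {x12, x13, x14}

For each x ∈ X, list the open sets U ∈ τ with x ∈ U, then check whether U ∩ (A ∖ {x}) ≠ ∅ for every such U.
  x = x12: opens ∋ x are {x12, x14, x15}, {x12, x13, x14, x15}; each meets A ∖ {x12}, so x IS a limit point.
  x = x13: opens ∋ x are {x12, x13, x14, x15}; each meets A ∖ {x13}, so x IS a limit point.
  x = x14: opens ∋ x are {x12, x14, x15}, {x12, x13, x14, x15}; each meets A ∖ {x14}, so x IS a limit point.
  x = x15: open {x15} ∋ x has {x15} ∩ (A ∖ {x15}) = ∅, so x is NOT a limit point.
Collecting: A' = {x12, x13, x14}.


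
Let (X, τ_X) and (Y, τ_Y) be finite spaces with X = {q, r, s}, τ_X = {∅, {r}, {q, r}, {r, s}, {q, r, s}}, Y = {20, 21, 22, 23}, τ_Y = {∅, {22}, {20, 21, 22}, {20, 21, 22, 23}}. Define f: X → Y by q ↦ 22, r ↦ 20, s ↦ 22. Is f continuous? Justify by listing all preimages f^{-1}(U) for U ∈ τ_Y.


f is NOT continuous.

Compute f^{-1}(U) for each U ∈ τ_Y:
  U = ∅: f^{-1}(U) = ∅ ∈ τ_X ✓.
  U = {22}: f^{-1}(U) = {q, s} ∉ τ_X ✗.
  U = {20, 21, 22}: f^{-1}(U) = {q, r, s} ∈ τ_X ✓.
  U = {20, 21, 22, 23}: f^{-1}(U) = {q, r, s} ∈ τ_X ✓.
Found U = {22} with f^{-1}(U) = {q, s} not in τ_X. Therefore f is NOT continuous.


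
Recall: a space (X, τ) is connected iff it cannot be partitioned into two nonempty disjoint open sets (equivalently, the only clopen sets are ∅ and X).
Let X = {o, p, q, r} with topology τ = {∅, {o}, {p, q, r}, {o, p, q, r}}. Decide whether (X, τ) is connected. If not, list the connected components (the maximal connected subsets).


(X, τ) is disconnected; components = [{o}, {p, q, r}].

Find clopen sets (U ∈ τ with X ∖ U ∈ τ):
  U = ∅, X ∖ U = {o, p, q, r} — both open, so U is clopen.
  U = {o}, X ∖ U = {p, q, r} — both open, so U is clopen.
  U = {p, q, r}, X ∖ U = {o} — both open, so U is clopen.
  U = {o, p, q, r}, X ∖ U = ∅ — both open, so U is clopen.
Nontrivial clopen(s) exist: e.g. {p, q, r}. So (X, τ) is disconnected.
Compute connected components by grouping points that agree on all clopens:
  component: {o}
  component: {p, q, r}


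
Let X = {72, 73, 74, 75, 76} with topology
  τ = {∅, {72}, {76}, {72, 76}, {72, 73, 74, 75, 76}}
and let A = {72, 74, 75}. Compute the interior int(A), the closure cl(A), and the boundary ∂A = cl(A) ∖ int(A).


int(A) = {72}, cl(A) = {72, 73, 74, 75}, ∂A = {73, 74, 75}.

Closed sets in (X, τ) are complements of opens:
  closed(X, τ) = {∅, {73, 74, 75}, {72, 73, 74, 75}, {73, 74, 75, 76}, {72, 73, 74, 75, 76}}.
int(A) = ⋃ {U ∈ τ : U ⊆ A}. Opens contained in A: ∅, {72}.
Taking the union of these: int(A) = {72}.
cl(A) = ⋂ {C closed : A ⊆ C}. Closed sets containing A: {72, 73, 74, 75}, {72, 73, 74, 75, 76}.
Intersecting these: cl(A) = {72, 73, 74, 75}.
∂A = cl(A) ∖ int(A) = {72, 73, 74, 75} ∖ {72} = {73, 74, 75}.


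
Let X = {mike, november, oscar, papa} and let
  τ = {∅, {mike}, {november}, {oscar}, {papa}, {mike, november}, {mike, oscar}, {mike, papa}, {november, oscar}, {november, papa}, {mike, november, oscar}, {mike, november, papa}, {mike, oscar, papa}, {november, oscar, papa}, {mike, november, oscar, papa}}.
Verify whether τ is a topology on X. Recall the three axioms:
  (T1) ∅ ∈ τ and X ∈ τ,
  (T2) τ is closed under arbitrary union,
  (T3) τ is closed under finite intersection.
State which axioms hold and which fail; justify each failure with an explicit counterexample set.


τ is NOT a topology on X.

Axiom (T1): ∅ ∈ τ? Yes; X ∈ τ? Yes.
Axiom (T2/T3): check pairwise unions and intersections of members of τ.
Counterexample for (T2): {oscar} ∪ {papa} = {oscar, papa} ∉ τ. Therefore τ is NOT a topology.


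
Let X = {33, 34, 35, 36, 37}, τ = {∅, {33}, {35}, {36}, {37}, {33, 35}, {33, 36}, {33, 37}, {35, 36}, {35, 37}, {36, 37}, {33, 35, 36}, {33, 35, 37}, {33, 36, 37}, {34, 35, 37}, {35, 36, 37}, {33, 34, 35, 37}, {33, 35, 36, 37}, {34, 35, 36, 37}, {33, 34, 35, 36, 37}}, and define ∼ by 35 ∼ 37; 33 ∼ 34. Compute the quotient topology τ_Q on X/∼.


X/∼ = {[33=34], [35=37], [36]}; |τ_Q| = 6.

Equivalence classes: [33=34], [35=37], [36].
Quotient map π: X → X/∼ sends 33 ↦ [33=34], 34 ↦ [33=34], 35 ↦ [35=37], 36 ↦ [36], 37 ↦ [35=37].
For each subset V ⊆ X/∼, compute π^{-1}(V) ⊆ X and check whether π^{-1}(V) ∈ τ. V is open in τ_Q iff π^{-1}(V) ∈ τ.
  V = {}: π^{-1}(V) = ∅ ∈ τ ✓.
  V = {[33=34]}: π^{-1}(V) = {33, 34} ∉ τ ✗.
  V = {[35=37]}: π^{-1}(V) = {35, 37} ∈ τ ✓.
  V = {[33=34], [35=37]}: π^{-1}(V) = {33, 34, 35, 37} ∈ τ ✓.
  V = {[36]}: π^{-1}(V) = {36} ∈ τ ✓.
  V = {[33=34], [36]}: π^{-1}(V) = {33, 34, 36} ∉ τ ✗.
  V = {[35=37], [36]}: π^{-1}(V) = {35, 36, 37} ∈ τ ✓.
  V = {[33=34], [35=37], [36]}: π^{-1}(V) = {33, 34, 35, 36, 37} ∈ τ ✓.
Open sets in the quotient: τ_Q = {{}, {[35=37]}, {[33=34], [35=37]}, {[36]}, {[35=37], [36]}, {[33=34], [35=37], [36]}} (6 elements).


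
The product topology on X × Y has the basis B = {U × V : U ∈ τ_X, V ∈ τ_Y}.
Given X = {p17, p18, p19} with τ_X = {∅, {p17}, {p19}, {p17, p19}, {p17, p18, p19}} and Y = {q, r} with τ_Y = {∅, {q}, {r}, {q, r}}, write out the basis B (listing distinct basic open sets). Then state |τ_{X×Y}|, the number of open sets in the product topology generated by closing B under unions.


Basis B = {∅ × ∅, {p17} × {q}, {p17} × {r}, {p19} × {q}, {p19} × {r}, {p17} × {q, r}, {p17, p19} × {q}, {p17, p19} × {r}, {p19} × {q, r}, {p17, p18, p19} × {q}, {p17, p18, p19} × {r}, {p17, p19} × {q, r}, {p17, p18, p19} × {q, r}}; |τ_{X×Y}| = 25.

Enumerate products U × V with U ∈ τ_X, V ∈ τ_Y (deduplicated):
  ∅ × ∅ = {} (∅)
  {p17} × {q} = {(p17,q)}
  {p17} × {r} = {(p17,r)}
  {p19} × {q} = {(p19,q)}
  {p19} × {r} = {(p19,r)}
  {p17} × {q, r} = {(p17,q), (p17,r)}
  {p17, p19} × {q} = {(p17,q), (p19,q)}
  {p17, p19} × {r} = {(p17,r), (p19,r)}
  {p19} × {q, r} = {(p19,q), (p19,r)}
  {p17, p18, p19} × {q} = {(p17,q), (p18,q), (p19,q)}
  {p17, p18, p19} × {r} = {(p17,r), (p18,r), (p19,r)}
  {p17, p19} × {q, r} = {(p17,q), (p17,r), (p19,q), (p19,r)}
  {p17, p18, p19} × {q, r} = {(p17,q), (p17,r), (p18,q), (p18,r), (p19,q), (p19,r)}
These 13 distinct sets form the basis B.
Close under arbitrary unions to get τ_{X×Y}; counting gives |τ_{X×Y}| = 25.


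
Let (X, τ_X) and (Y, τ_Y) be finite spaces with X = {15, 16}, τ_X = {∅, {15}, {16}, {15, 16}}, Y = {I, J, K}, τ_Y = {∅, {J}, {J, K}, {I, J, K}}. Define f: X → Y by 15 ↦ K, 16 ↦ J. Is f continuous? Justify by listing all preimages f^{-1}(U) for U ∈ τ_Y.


f IS continuous.

Compute f^{-1}(U) for each U ∈ τ_Y:
  U = ∅: f^{-1}(U) = ∅ ∈ τ_X ✓.
  U = {J}: f^{-1}(U) = {16} ∈ τ_X ✓.
  U = {J, K}: f^{-1}(U) = {15, 16} ∈ τ_X ✓.
  U = {I, J, K}: f^{-1}(U) = {15, 16} ∈ τ_X ✓.
Every preimage lies in τ_X, so f IS continuous.


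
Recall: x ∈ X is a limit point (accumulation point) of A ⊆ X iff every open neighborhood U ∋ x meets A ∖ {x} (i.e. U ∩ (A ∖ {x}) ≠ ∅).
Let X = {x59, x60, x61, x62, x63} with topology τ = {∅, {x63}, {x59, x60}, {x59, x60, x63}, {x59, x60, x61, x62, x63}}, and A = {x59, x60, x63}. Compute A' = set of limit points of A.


A' = {x59, x60, x61, x62}

For each x ∈ X, list the open sets U ∈ τ with x ∈ U, then check whether U ∩ (A ∖ {x}) ≠ ∅ for every such U.
  x = x59: opens ∋ x are {x59, x60}, {x59, x60, x63}, {x59, x60, x61, x62, x63}; each meets A ∖ {x59}, so x IS a limit point.
  x = x60: opens ∋ x are {x59, x60}, {x59, x60, x63}, {x59, x60, x61, x62, x63}; each meets A ∖ {x60}, so x IS a limit point.
  x = x61: opens ∋ x are {x59, x60, x61, x62, x63}; each meets A ∖ {x61}, so x IS a limit point.
  x = x62: opens ∋ x are {x59, x60, x61, x62, x63}; each meets A ∖ {x62}, so x IS a limit point.
  x = x63: open {x63} ∋ x has {x63} ∩ (A ∖ {x63}) = ∅, so x is NOT a limit point.
Collecting: A' = {x59, x60, x61, x62}.
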